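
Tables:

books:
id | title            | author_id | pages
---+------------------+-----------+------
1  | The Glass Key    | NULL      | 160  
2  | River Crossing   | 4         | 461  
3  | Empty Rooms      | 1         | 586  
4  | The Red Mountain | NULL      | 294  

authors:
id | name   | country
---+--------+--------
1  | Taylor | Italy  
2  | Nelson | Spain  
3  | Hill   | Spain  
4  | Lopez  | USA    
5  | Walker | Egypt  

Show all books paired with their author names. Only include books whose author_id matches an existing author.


INNER JOIN keeps only books rows whose author_id matches an id in authors. Walk through each book:
  - book 1 (The Glass Key): author_id=NULL, no match -> dropped
  - book 2 (River Crossing): author_id=4 -> matches Lopez
  - book 3 (Empty Rooms): author_id=1 -> matches Taylor
  - book 4 (The Red Mountain): author_id=NULL, no match -> dropped
So 2 of 4 rows are dropped.

SQL:
SELECT a.title, b.name AS author
FROM books a
INNER JOIN authors b ON a.author_id = b.id

Result:
title          | author
---------------+-------
River Crossing | Lopez 
Empty Rooms    | Taylor


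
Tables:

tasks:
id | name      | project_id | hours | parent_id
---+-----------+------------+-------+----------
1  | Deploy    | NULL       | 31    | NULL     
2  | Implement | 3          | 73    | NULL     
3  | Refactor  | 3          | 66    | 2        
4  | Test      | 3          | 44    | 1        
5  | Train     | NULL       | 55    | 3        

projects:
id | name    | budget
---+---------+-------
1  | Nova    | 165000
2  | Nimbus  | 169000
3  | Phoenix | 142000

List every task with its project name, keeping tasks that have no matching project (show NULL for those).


LEFT JOIN keeps every row from tasks (the left table); where project_id has no match in projects, the project columns become NULL. Walk through each task:
  - task 1 (Deploy): project_id=NULL, no match -> kept with NULL
  - task 2 (Implement): project_id=3 -> matches Phoenix
  - task 3 (Refactor): project_id=3 -> matches Phoenix
  - task 4 (Test): project_id=3 -> matches Phoenix
  - task 5 (Train): project_id=NULL, no match -> kept with NULL
All 5 rows appear; 2 have NULL project.

SQL:
SELECT a.name, b.name AS project
FROM tasks a
LEFT JOIN projects b ON a.project_id = b.id

Result:
name      | project
----------+--------
Deploy    | NULL   
Implement | Phoenix
Refactor  | Phoenix
Test      | Phoenix
Train     | NULL   


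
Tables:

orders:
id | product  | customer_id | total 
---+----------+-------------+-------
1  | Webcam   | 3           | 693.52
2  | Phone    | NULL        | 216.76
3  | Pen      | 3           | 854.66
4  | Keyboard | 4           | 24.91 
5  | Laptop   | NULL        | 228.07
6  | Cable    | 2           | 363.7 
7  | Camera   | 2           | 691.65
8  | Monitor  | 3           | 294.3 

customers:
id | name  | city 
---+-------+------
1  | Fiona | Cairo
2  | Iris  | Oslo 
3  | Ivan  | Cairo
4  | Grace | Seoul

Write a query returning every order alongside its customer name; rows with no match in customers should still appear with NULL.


LEFT JOIN keeps every row from orders (the left table); where customer_id has no match in customers, the customer columns become NULL. Walk through each order:
  - order 1 (Webcam): customer_id=3 -> matches Ivan
  - order 2 (Phone): customer_id=NULL, no match -> kept with NULL
  - order 3 (Pen): customer_id=3 -> matches Ivan
  - order 4 (Keyboard): customer_id=4 -> matches Grace
  - order 5 (Laptop): customer_id=NULL, no match -> kept with NULL
  - order 6 (Cable): customer_id=2 -> matches Iris
  - order 7 (Camera): customer_id=2 -> matches Iris
  - order 8 (Monitor): customer_id=3 -> matches Ivan
All 8 rows appear; 2 have NULL customer.

SQL:
SELECT a.product, b.name AS customer
FROM orders a
LEFT JOIN customers b ON a.customer_id = b.id

Result:
product  | customer
---------+---------
Webcam   | Ivan    
Phone    | NULL    
Pen      | Ivan    
Keyboard | Grace   
Laptop   | NULL    
Cable    | Iris    
Camera   | Iris    
Monitor  | Ivan    


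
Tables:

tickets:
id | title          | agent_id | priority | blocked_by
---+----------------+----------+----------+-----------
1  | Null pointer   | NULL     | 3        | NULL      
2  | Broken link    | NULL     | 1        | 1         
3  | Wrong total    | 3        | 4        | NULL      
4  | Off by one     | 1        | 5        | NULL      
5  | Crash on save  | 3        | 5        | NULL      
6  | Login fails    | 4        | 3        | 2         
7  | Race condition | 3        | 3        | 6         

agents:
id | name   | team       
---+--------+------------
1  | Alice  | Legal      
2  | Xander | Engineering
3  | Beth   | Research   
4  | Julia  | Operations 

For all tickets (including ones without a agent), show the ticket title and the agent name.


LEFT JOIN keeps every row from tickets (the left table); where agent_id has no match in agents, the agent columns become NULL. Walk through each ticket:
  - ticket 1 (Null pointer): agent_id=NULL, no match -> kept with NULL
  - ticket 2 (Broken link): agent_id=NULL, no match -> kept with NULL
  - ticket 3 (Wrong total): agent_id=3 -> matches Beth
  - ticket 4 (Off by one): agent_id=1 -> matches Alice
  - ticket 5 (Crash on save): agent_id=3 -> matches Beth
  - ticket 6 (Login fails): agent_id=4 -> matches Julia
  - ticket 7 (Race condition): agent_id=3 -> matches Beth
All 7 rows appear; 2 have NULL agent.

SQL:
SELECT a.title, b.name AS agent
FROM tickets a
LEFT JOIN agents b ON a.agent_id = b.id

Result:
title          | agent
---------------+------
Null pointer   | NULL 
Broken link    | NULL 
Wrong total    | Beth 
Off by one     | Alice
Crash on save  | Beth 
Login fails    | Julia
Race condition | Beth 


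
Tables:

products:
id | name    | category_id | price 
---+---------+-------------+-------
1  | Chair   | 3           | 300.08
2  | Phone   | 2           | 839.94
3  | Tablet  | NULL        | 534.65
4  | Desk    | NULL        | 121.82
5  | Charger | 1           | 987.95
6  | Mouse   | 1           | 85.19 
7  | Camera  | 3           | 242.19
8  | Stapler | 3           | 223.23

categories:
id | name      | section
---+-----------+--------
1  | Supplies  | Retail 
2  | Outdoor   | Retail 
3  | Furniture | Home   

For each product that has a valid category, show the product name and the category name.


INNER JOIN keeps only products rows whose category_id matches an id in categories. Walk through each product:
  - product 1 (Chair): category_id=3 -> matches Furniture
  - product 2 (Phone): category_id=2 -> matches Outdoor
  - product 3 (Tablet): category_id=NULL, no match -> dropped
  - product 4 (Desk): category_id=NULL, no match -> dropped
  - product 5 (Charger): category_id=1 -> matches Supplies
  - product 6 (Mouse): category_id=1 -> matches Supplies
  - product 7 (Camera): category_id=3 -> matches Furniture
  - product 8 (Stapler): category_id=3 -> matches Furniture
So 2 of 8 rows are dropped.

SQL:
SELECT a.name, b.name AS category
FROM products a
INNER JOIN categories b ON a.category_id = b.id

Result:
name    | category 
--------+----------
Chair   | Furniture
Phone   | Outdoor  
Charger | Supplies 
Mouse   | Supplies 
Camera  | Furniture
Stapler | Furniture


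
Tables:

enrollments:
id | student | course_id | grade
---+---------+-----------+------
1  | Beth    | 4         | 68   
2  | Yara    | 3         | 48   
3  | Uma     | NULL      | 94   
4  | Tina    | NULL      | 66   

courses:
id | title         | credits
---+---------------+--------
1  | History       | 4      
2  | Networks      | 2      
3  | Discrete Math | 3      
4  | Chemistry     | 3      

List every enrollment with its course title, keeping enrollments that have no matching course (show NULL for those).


LEFT JOIN keeps every row from enrollments (the left table); where course_id has no match in courses, the course columns become NULL. Walk through each enrollment:
  - enrollment 1 (Beth): course_id=4 -> matches Chemistry
  - enrollment 2 (Yara): course_id=3 -> matches Discrete Math
  - enrollment 3 (Uma): course_id=NULL, no match -> kept with NULL
  - enrollment 4 (Tina): course_id=NULL, no match -> kept with NULL
All 4 rows appear; 2 have NULL course.

SQL:
SELECT a.student, b.title AS course
FROM enrollments a
LEFT JOIN courses b ON a.course_id = b.id

Result:
student | course       
--------+--------------
Beth    | Chemistry    
Yara    | Discrete Math
Uma     | NULL         
Tina    | NULL         


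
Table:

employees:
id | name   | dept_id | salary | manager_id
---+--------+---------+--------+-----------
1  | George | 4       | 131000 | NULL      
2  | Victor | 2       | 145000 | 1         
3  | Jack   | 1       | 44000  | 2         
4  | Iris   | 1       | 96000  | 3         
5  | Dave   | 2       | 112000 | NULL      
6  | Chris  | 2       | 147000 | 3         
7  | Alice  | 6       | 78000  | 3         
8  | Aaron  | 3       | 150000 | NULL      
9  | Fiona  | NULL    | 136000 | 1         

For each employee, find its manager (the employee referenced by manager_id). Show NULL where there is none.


This is a self-join: employees is joined to a second copy of itself, matching each row's manager_id to another row's id. Use LEFT JOIN so rows with manager_id=NULL are kept.
  - employee 1 (George): manager_id=NULL -> NULL
  - employee 2 (Victor): manager_id=1 -> George
  - employee 3 (Jack): manager_id=2 -> Victor
  - employee 4 (Iris): manager_id=3 -> Jack
  - employee 5 (Dave): manager_id=NULL -> NULL
  - employee 6 (Chris): manager_id=3 -> Jack
  - employee 7 (Alice): manager_id=3 -> Jack
  - employee 8 (Aaron): manager_id=NULL -> NULL
  - employee 9 (Fiona): manager_id=1 -> George

SQL:
SELECT a.name AS item, b.name AS manager
FROM employees a
LEFT JOIN employees b ON a.manager_id = b.id

Result:
item   | manager
-------+--------
George | NULL   
Victor | George 
Jack   | Victor 
Iris   | Jack   
Dave   | NULL   
Chris  | Jack   
Alice  | Jack   
Aaron  | NULL   
Fiona  | George 


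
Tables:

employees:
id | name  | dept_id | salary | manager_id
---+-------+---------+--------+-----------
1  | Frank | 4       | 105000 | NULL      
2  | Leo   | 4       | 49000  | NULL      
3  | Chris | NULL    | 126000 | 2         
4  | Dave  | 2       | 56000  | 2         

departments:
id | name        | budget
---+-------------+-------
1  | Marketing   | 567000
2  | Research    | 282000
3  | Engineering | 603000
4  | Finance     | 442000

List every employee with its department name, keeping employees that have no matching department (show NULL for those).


LEFT JOIN keeps every row from employees (the left table); where dept_id has no match in departments, the department columns become NULL. Walk through each employee:
  - employee 1 (Frank): dept_id=4 -> matches Finance
  - employee 2 (Leo): dept_id=4 -> matches Finance
  - employee 3 (Chris): dept_id=NULL, no match -> kept with NULL
  - employee 4 (Dave): dept_id=2 -> matches Research
All 4 rows appear; 1 has NULL department.

SQL:
SELECT a.name, b.name AS department
FROM employees a
LEFT JOIN departments b ON a.dept_id = b.id

Result:
name  | department
------+-----------
Frank | Finance   
Leo   | Finance   
Chris | NULL      
Dave  | Research  


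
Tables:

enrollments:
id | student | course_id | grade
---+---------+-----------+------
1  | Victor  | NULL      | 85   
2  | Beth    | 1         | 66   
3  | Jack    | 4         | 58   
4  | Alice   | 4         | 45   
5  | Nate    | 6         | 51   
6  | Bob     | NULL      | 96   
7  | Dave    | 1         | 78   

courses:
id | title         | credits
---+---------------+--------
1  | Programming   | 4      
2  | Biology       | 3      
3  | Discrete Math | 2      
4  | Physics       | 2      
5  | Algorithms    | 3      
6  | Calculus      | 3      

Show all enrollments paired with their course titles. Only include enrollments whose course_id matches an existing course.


INNER JOIN keeps only enrollments rows whose course_id matches an id in courses. Walk through each enrollment:
  - enrollment 1 (Victor): course_id=NULL, no match -> dropped
  - enrollment 2 (Beth): course_id=1 -> matches Programming
  - enrollment 3 (Jack): course_id=4 -> matches Physics
  - enrollment 4 (Alice): course_id=4 -> matches Physics
  - enrollment 5 (Nate): course_id=6 -> matches Calculus
  - enrollment 6 (Bob): course_id=NULL, no match -> dropped
  - enrollment 7 (Dave): course_id=1 -> matches Programming
So 2 of 7 rows are dropped.

SQL:
SELECT a.student, b.title AS course
FROM enrollments a
INNER JOIN courses b ON a.course_id = b.id

Result:
student | course     
--------+------------
Beth    | Programming
Jack    | Physics    
Alice   | Physics    
Nate    | Calculus   
Dave    | Programming


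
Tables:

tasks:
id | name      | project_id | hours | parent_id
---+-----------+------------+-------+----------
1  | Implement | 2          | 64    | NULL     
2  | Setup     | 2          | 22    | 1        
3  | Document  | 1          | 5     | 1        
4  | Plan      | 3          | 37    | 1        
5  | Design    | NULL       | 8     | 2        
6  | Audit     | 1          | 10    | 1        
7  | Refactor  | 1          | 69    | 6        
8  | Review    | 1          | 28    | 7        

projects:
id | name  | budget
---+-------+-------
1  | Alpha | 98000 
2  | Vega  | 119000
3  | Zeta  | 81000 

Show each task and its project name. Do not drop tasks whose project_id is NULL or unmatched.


LEFT JOIN keeps every row from tasks (the left table); where project_id has no match in projects, the project columns become NULL. Walk through each task:
  - task 1 (Implement): project_id=2 -> matches Vega
  - task 2 (Setup): project_id=2 -> matches Vega
  - task 3 (Document): project_id=1 -> matches Alpha
  - task 4 (Plan): project_id=3 -> matches Zeta
  - task 5 (Design): project_id=NULL, no match -> kept with NULL
  - task 6 (Audit): project_id=1 -> matches Alpha
  - task 7 (Refactor): project_id=1 -> matches Alpha
  - task 8 (Review): project_id=1 -> matches Alpha
All 8 rows appear; 1 has NULL project.

SQL:
SELECT a.name, b.name AS project
FROM tasks a
LEFT JOIN projects b ON a.project_id = b.id

Result:
name      | project
----------+--------
Implement | Vega   
Setup     | Vega   
Document  | Alpha  
Plan      | Zeta   
Design    | NULL   
Audit     | Alpha  
Refactor  | Alpha  
Review    | Alpha  


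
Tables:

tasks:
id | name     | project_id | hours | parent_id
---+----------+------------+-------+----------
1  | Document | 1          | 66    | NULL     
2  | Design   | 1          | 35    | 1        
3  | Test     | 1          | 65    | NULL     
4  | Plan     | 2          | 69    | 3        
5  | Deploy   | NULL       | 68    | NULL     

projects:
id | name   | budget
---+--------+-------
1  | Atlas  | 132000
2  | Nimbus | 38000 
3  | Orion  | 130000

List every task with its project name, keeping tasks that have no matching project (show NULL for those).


LEFT JOIN keeps every row from tasks (the left table); where project_id has no match in projects, the project columns become NULL. Walk through each task:
  - task 1 (Document): project_id=1 -> matches Atlas
  - task 2 (Design): project_id=1 -> matches Atlas
  - task 3 (Test): project_id=1 -> matches Atlas
  - task 4 (Plan): project_id=2 -> matches Nimbus
  - task 5 (Deploy): project_id=NULL, no match -> kept with NULL
All 5 rows appear; 1 has NULL project.

SQL:
SELECT a.name, b.name AS project
FROM tasks a
LEFT JOIN projects b ON a.project_id = b.id

Result:
name     | project
---------+--------
Document | Atlas  
Design   | Atlas  
Test     | Atlas  
Plan     | Nimbus 
Deploy   | NULL   


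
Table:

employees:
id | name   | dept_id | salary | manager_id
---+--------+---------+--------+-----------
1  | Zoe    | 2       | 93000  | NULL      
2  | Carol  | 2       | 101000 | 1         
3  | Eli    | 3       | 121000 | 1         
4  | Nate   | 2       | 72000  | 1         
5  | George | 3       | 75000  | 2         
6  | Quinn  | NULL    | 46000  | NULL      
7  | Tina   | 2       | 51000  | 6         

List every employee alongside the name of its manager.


This is a self-join: employees is joined to a second copy of itself, matching each row's manager_id to another row's id. Use LEFT JOIN so rows with manager_id=NULL are kept.
  - employee 1 (Zoe): manager_id=NULL -> NULL
  - employee 2 (Carol): manager_id=1 -> Zoe
  - employee 3 (Eli): manager_id=1 -> Zoe
  - employee 4 (Nate): manager_id=1 -> Zoe
  - employee 5 (George): manager_id=2 -> Carol
  - employee 6 (Quinn): manager_id=NULL -> NULL
  - employee 7 (Tina): manager_id=6 -> Quinn

SQL:
SELECT a.name AS item, b.name AS manager
FROM employees a
LEFT JOIN employees b ON a.manager_id = b.id

Result:
item   | manager
-------+--------
Zoe    | NULL   
Carol  | Zoe    
Eli    | Zoe    
Nate   | Zoe    
George | Carol  
Quinn  | NULL   
Tina   | Quinn  


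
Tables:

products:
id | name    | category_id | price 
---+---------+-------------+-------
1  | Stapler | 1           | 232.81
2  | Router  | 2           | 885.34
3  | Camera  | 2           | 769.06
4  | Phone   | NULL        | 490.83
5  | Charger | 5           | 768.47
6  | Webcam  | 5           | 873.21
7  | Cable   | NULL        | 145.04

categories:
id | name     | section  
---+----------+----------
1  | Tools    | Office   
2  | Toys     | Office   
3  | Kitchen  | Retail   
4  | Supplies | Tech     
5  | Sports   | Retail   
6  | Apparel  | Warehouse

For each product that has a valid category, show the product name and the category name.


INNER JOIN keeps only products rows whose category_id matches an id in categories. Walk through each product:
  - product 1 (Stapler): category_id=1 -> matches Tools
  - product 2 (Router): category_id=2 -> matches Toys
  - product 3 (Camera): category_id=2 -> matches Toys
  - product 4 (Phone): category_id=NULL, no match -> dropped
  - product 5 (Charger): category_id=5 -> matches Sports
  - product 6 (Webcam): category_id=5 -> matches Sports
  - product 7 (Cable): category_id=NULL, no match -> dropped
So 2 of 7 rows are dropped.

SQL:
SELECT a.name, b.name AS category
FROM products a
INNER JOIN categories b ON a.category_id = b.id

Result:
name    | category
--------+---------
Stapler | Tools   
Router  | Toys    
Camera  | Toys    
Charger | Sports  
Webcam  | Sports  


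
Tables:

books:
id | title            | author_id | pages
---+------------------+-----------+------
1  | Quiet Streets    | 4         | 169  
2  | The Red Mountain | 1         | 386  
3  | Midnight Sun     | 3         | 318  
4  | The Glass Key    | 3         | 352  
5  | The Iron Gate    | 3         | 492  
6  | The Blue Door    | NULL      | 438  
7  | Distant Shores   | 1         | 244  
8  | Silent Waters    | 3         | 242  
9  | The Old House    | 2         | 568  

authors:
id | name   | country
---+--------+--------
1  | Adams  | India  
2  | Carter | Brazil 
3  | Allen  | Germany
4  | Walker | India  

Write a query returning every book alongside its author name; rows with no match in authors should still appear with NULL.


LEFT JOIN keeps every row from books (the left table); where author_id has no match in authors, the author columns become NULL. Walk through each book:
  - book 1 (Quiet Streets): author_id=4 -> matches Walker
  - book 2 (The Red Mountain): author_id=1 -> matches Adams
  - book 3 (Midnight Sun): author_id=3 -> matches Allen
  - book 4 (The Glass Key): author_id=3 -> matches Allen
  - book 5 (The Iron Gate): author_id=3 -> matches Allen
  - book 6 (The Blue Door): author_id=NULL, no match -> kept with NULL
  - book 7 (Distant Shores): author_id=1 -> matches Adams
  - book 8 (Silent Waters): author_id=3 -> matches Allen
  - book 9 (The Old House): author_id=2 -> matches Carter
All 9 rows appear; 1 has NULL author.

SQL:
SELECT a.title, b.name AS author
FROM books a
LEFT JOIN authors b ON a.author_id = b.id

Result:
title            | author
-----------------+-------
Quiet Streets    | Walker
The Red Mountain | Adams 
Midnight Sun     | Allen 
The Glass Key    | Allen 
The Iron Gate    | Allen 
The Blue Door    | NULL  
Distant Shores   | Adams 
Silent Waters    | Allen 
The Old House    | Carter


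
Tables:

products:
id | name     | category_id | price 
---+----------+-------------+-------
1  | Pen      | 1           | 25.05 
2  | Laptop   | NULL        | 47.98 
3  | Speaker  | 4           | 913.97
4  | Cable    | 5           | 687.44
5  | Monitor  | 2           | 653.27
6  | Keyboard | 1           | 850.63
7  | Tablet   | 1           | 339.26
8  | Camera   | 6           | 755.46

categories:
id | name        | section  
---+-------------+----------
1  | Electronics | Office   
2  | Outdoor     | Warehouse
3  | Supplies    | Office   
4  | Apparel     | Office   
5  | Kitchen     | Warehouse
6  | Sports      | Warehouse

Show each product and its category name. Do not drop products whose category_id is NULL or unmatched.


LEFT JOIN keeps every row from products (the left table); where category_id has no match in categories, the category columns become NULL. Walk through each product:
  - product 1 (Pen): category_id=1 -> matches Electronics
  - product 2 (Laptop): category_id=NULL, no match -> kept with NULL
  - product 3 (Speaker): category_id=4 -> matches Apparel
  - product 4 (Cable): category_id=5 -> matches Kitchen
  - product 5 (Monitor): category_id=2 -> matches Outdoor
  - product 6 (Keyboard): category_id=1 -> matches Electronics
  - product 7 (Tablet): category_id=1 -> matches Electronics
  - product 8 (Camera): category_id=6 -> matches Sports
All 8 rows appear; 1 has NULL category.

SQL:
SELECT a.name, b.name AS category
FROM products a
LEFT JOIN categories b ON a.category_id = b.id

Result:
name     | category   
---------+------------
Pen      | Electronics
Laptop   | NULL       
Speaker  | Apparel    
Cable    | Kitchen    
Monitor  | Outdoor    
Keyboard | Electronics
Tablet   | Electronics
Camera   | Sports     


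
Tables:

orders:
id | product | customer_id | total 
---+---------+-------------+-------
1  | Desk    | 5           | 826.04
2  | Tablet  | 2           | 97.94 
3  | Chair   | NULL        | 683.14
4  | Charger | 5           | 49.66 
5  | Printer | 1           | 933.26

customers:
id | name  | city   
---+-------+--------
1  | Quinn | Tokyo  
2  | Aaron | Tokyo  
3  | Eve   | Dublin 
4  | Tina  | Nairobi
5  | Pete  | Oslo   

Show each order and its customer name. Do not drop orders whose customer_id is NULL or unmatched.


LEFT JOIN keeps every row from orders (the left table); where customer_id has no match in customers, the customer columns become NULL. Walk through each order:
  - order 1 (Desk): customer_id=5 -> matches Pete
  - order 2 (Tablet): customer_id=2 -> matches Aaron
  - order 3 (Chair): customer_id=NULL, no match -> kept with NULL
  - order 4 (Charger): customer_id=5 -> matches Pete
  - order 5 (Printer): customer_id=1 -> matches Quinn
All 5 rows appear; 1 has NULL customer.

SQL:
SELECT a.product, b.name AS customer
FROM orders a
LEFT JOIN customers b ON a.customer_id = b.id

Result:
product | customer
--------+---------
Desk    | Pete    
Tablet  | Aaron   
Chair   | NULL    
Charger | Pete    
Printer | Quinn   


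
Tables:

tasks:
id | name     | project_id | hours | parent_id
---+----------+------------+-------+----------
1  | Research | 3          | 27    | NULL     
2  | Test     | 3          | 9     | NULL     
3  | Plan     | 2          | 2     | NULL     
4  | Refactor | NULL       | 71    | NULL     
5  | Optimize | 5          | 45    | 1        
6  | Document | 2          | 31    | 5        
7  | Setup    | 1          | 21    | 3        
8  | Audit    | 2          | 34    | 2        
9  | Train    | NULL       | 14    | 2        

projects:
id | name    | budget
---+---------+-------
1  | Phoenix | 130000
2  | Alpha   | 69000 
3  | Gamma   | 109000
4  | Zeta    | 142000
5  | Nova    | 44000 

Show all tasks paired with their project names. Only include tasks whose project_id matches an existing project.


INNER JOIN keeps only tasks rows whose project_id matches an id in projects. Walk through each task:
  - task 1 (Research): project_id=3 -> matches Gamma
  - task 2 (Test): project_id=3 -> matches Gamma
  - task 3 (Plan): project_id=2 -> matches Alpha
  - task 4 (Refactor): project_id=NULL, no match -> dropped
  - task 5 (Optimize): project_id=5 -> matches Nova
  - task 6 (Document): project_id=2 -> matches Alpha
  - task 7 (Setup): project_id=1 -> matches Phoenix
  - task 8 (Audit): project_id=2 -> matches Alpha
  - task 9 (Train): project_id=NULL, no match -> dropped
So 2 of 9 rows are dropped.

SQL:
SELECT a.name, b.name AS project
FROM tasks a
INNER JOIN projects b ON a.project_id = b.id

Result:
name     | project
---------+--------
Research | Gamma  
Test     | Gamma  
Plan     | Alpha  
Optimize | Nova   
Document | Alpha  
Setup    | Phoenix
Audit    | Alpha  


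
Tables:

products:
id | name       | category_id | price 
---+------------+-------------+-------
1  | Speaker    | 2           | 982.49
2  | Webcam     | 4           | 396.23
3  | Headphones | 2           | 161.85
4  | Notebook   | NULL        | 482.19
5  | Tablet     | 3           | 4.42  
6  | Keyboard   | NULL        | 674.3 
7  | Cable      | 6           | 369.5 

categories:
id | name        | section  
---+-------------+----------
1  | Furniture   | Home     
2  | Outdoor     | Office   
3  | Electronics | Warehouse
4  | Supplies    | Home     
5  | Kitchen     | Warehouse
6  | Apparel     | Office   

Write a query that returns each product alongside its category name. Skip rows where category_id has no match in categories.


INNER JOIN keeps only products rows whose category_id matches an id in categories. Walk through each product:
  - product 1 (Speaker): category_id=2 -> matches Outdoor
  - product 2 (Webcam): category_id=4 -> matches Supplies
  - product 3 (Headphones): category_id=2 -> matches Outdoor
  - product 4 (Notebook): category_id=NULL, no match -> dropped
  - product 5 (Tablet): category_id=3 -> matches Electronics
  - product 6 (Keyboard): category_id=NULL, no match -> dropped
  - product 7 (Cable): category_id=6 -> matches Apparel
So 2 of 7 rows are dropped.

SQL:
SELECT a.name, b.name AS category
FROM products a
INNER JOIN categories b ON a.category_id = b.id

Result:
name       | category   
-----------+------------
Speaker    | Outdoor    
Webcam     | Supplies   
Headphones | Outdoor    
Tablet     | Electronics
Cable      | Apparel    


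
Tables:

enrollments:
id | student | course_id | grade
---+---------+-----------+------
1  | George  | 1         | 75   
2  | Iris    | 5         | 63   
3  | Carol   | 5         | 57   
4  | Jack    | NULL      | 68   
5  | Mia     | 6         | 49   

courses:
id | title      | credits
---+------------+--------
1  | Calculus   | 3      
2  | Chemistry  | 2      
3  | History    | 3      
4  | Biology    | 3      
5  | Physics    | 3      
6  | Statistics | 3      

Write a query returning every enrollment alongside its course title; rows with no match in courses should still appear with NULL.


LEFT JOIN keeps every row from enrollments (the left table); where course_id has no match in courses, the course columns become NULL. Walk through each enrollment:
  - enrollment 1 (George): course_id=1 -> matches Calculus
  - enrollment 2 (Iris): course_id=5 -> matches Physics
  - enrollment 3 (Carol): course_id=5 -> matches Physics
  - enrollment 4 (Jack): course_id=NULL, no match -> kept with NULL
  - enrollment 5 (Mia): course_id=6 -> matches Statistics
All 5 rows appear; 1 has NULL course.

SQL:
SELECT a.student, b.title AS course
FROM enrollments a
LEFT JOIN courses b ON a.course_id = b.id

Result:
student | course    
--------+-----------
George  | Calculus  
Iris    | Physics   
Carol   | Physics   
Jack    | NULL      
Mia     | Statistics


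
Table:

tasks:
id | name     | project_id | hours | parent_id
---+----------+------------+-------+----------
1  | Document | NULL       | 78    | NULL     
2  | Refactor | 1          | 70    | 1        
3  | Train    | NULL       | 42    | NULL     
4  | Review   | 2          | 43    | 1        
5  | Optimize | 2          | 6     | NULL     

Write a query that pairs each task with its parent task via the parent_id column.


This is a self-join: tasks is joined to a second copy of itself, matching each row's parent_id to another row's id. Use LEFT JOIN so rows with parent_id=NULL are kept.
  - task 1 (Document): parent_id=NULL -> NULL
  - task 2 (Refactor): parent_id=1 -> Document
  - task 3 (Train): parent_id=NULL -> NULL
  - task 4 (Review): parent_id=1 -> Document
  - task 5 (Optimize): parent_id=NULL -> NULL

SQL:
SELECT a.name AS item, b.name AS parent
FROM tasks a
LEFT JOIN tasks b ON a.parent_id = b.id

Result:
item     | parent  
---------+---------
Document | NULL    
Refactor | Document
Train    | NULL    
Review   | Document
Optimize | NULL    


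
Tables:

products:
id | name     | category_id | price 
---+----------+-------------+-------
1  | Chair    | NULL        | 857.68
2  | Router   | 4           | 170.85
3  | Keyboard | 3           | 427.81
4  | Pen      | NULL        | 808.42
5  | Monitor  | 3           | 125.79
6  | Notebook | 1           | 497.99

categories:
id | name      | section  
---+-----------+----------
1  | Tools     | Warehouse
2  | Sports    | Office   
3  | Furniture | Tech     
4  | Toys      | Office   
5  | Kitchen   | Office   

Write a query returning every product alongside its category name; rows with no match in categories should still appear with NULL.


LEFT JOIN keeps every row from products (the left table); where category_id has no match in categories, the category columns become NULL. Walk through each product:
  - product 1 (Chair): category_id=NULL, no match -> kept with NULL
  - product 2 (Router): category_id=4 -> matches Toys
  - product 3 (Keyboard): category_id=3 -> matches Furniture
  - product 4 (Pen): category_id=NULL, no match -> kept with NULL
  - product 5 (Monitor): category_id=3 -> matches Furniture
  - product 6 (Notebook): category_id=1 -> matches Tools
All 6 rows appear; 2 have NULL category.

SQL:
SELECT a.name, b.name AS category
FROM products a
LEFT JOIN categories b ON a.category_id = b.id

Result:
name     | category 
---------+----------
Chair    | NULL     
Router   | Toys     
Keyboard | Furniture
Pen      | NULL     
Monitor  | Furniture
Notebook | Tools    


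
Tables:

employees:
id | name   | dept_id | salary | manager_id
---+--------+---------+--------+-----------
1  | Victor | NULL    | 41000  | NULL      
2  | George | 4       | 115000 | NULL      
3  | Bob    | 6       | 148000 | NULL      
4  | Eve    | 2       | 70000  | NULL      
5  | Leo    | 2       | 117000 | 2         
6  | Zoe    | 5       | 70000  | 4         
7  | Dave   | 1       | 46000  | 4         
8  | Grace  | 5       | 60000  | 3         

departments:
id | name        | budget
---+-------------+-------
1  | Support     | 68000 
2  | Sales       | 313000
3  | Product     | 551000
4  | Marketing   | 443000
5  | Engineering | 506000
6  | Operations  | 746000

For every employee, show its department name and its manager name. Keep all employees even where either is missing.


Two LEFT JOINs from the same base table employees: one to departments via dept_id, one to employees itself via manager_id. Both are LEFT so every employee is preserved.
Match against departments:
  - employee 1 (Victor): dept_id=NULL, no match -> kept with NULL
  - employee 2 (George): dept_id=4 -> matches Marketing
  - employee 3 (Bob): dept_id=6 -> matches Operations
  - employee 4 (Eve): dept_id=2 -> matches Sales
  - employee 5 (Leo): dept_id=2 -> matches Sales
  - employee 6 (Zoe): dept_id=5 -> matches Engineering
  - employee 7 (Dave): dept_id=1 -> matches Support
  - employee 8 (Grace): dept_id=5 -> matches Engineering
Match against employees (self):
  - employee 1 (Victor): manager_id=NULL -> NULL
  - employee 2 (George): manager_id=NULL -> NULL
  - employee 3 (Bob): manager_id=NULL -> NULL
  - employee 4 (Eve): manager_id=NULL -> NULL
  - employee 5 (Leo): manager_id=2 -> George
  - employee 6 (Zoe): manager_id=4 -> Eve
  - employee 7 (Dave): manager_id=4 -> Eve
  - employee 8 (Grace): manager_id=3 -> Bob

SQL:
SELECT a.name, b.name AS department, c.name AS manager
FROM employees a
LEFT JOIN departments b ON a.dept_id = b.id
LEFT JOIN employees c ON a.manager_id = c.id

Result:
name   | department  | manager
-------+-------------+--------
Victor | NULL        | NULL   
George | Marketing   | NULL   
Bob    | Operations  | NULL   
Eve    | Sales       | NULL   
Leo    | Sales       | George 
Zoe    | Engineering | Eve    
Dave   | Support     | Eve    
Grace  | Engineering | Bob    


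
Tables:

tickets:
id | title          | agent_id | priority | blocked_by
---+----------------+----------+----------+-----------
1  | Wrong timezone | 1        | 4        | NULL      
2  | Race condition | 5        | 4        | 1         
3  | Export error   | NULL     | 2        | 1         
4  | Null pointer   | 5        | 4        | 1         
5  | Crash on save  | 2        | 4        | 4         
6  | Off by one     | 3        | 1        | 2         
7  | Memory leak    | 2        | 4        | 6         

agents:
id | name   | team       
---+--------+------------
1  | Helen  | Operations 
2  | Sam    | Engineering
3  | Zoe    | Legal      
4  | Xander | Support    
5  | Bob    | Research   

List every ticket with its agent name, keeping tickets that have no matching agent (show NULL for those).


LEFT JOIN keeps every row from tickets (the left table); where agent_id has no match in agents, the agent columns become NULL. Walk through each ticket:
  - ticket 1 (Wrong timezone): agent_id=1 -> matches Helen
  - ticket 2 (Race condition): agent_id=5 -> matches Bob
  - ticket 3 (Export error): agent_id=NULL, no match -> kept with NULL
  - ticket 4 (Null pointer): agent_id=5 -> matches Bob
  - ticket 5 (Crash on save): agent_id=2 -> matches Sam
  - ticket 6 (Off by one): agent_id=3 -> matches Zoe
  - ticket 7 (Memory leak): agent_id=2 -> matches Sam
All 7 rows appear; 1 has NULL agent.

SQL:
SELECT a.title, b.name AS agent
FROM tickets a
LEFT JOIN agents b ON a.agent_id = b.id

Result:
title          | agent
---------------+------
Wrong timezone | Helen
Race condition | Bob  
Export error   | NULL 
Null pointer   | Bob  
Crash on save  | Sam  
Off by one     | Zoe  
Memory leak    | Sam  


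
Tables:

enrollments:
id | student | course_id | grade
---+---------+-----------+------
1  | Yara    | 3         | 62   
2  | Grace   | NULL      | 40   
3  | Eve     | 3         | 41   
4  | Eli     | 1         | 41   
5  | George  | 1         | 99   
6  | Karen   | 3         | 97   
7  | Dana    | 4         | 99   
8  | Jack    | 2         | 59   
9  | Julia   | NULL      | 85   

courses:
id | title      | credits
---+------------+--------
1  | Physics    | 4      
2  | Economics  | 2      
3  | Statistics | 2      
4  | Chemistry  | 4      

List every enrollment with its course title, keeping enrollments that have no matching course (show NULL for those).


LEFT JOIN keeps every row from enrollments (the left table); where course_id has no match in courses, the course columns become NULL. Walk through each enrollment:
  - enrollment 1 (Yara): course_id=3 -> matches Statistics
  - enrollment 2 (Grace): course_id=NULL, no match -> kept with NULL
  - enrollment 3 (Eve): course_id=3 -> matches Statistics
  - enrollment 4 (Eli): course_id=1 -> matches Physics
  - enrollment 5 (George): course_id=1 -> matches Physics
  - enrollment 6 (Karen): course_id=3 -> matches Statistics
  - enrollment 7 (Dana): course_id=4 -> matches Chemistry
  - enrollment 8 (Jack): course_id=2 -> matches Economics
  - enrollment 9 (Julia): course_id=NULL, no match -> kept with NULL
All 9 rows appear; 2 have NULL course.

SQL:
SELECT a.student, b.title AS course
FROM enrollments a
LEFT JOIN courses b ON a.course_id = b.id

Result:
student | course    
--------+-----------
Yara    | Statistics
Grace   | NULL      
Eve     | Statistics
Eli     | Physics   
George  | Physics   
Karen   | Statistics
Dana    | Chemistry 
Jack    | Economics 
Julia   | NULL      


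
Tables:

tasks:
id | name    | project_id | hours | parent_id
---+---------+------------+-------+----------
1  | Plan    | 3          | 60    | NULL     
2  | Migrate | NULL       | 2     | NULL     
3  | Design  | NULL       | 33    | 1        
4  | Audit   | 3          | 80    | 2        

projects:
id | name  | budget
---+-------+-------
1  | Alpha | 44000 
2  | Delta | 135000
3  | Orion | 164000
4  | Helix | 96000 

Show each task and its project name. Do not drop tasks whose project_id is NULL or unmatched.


LEFT JOIN keeps every row from tasks (the left table); where project_id has no match in projects, the project columns become NULL. Walk through each task:
  - task 1 (Plan): project_id=3 -> matches Orion
  - task 2 (Migrate): project_id=NULL, no match -> kept with NULL
  - task 3 (Design): project_id=NULL, no match -> kept with NULL
  - task 4 (Audit): project_id=3 -> matches Orion
All 4 rows appear; 2 have NULL project.

SQL:
SELECT a.name, b.name AS project
FROM tasks a
LEFT JOIN projects b ON a.project_id = b.id

Result:
name    | project
--------+--------
Plan    | Orion  
Migrate | NULL   
Design  | NULL   
Audit   | Orion  


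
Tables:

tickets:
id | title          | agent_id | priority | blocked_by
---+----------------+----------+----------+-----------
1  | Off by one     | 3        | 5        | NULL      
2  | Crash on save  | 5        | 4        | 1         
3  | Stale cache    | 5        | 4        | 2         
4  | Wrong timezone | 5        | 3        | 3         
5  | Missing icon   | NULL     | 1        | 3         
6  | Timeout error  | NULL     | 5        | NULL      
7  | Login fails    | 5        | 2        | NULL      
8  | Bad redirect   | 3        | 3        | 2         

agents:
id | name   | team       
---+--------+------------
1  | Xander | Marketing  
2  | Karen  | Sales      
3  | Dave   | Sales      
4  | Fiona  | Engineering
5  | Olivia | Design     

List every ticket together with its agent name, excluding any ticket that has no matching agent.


INNER JOIN keeps only tickets rows whose agent_id matches an id in agents. Walk through each ticket:
  - ticket 1 (Off by one): agent_id=3 -> matches Dave
  - ticket 2 (Crash on save): agent_id=5 -> matches Olivia
  - ticket 3 (Stale cache): agent_id=5 -> matches Olivia
  - ticket 4 (Wrong timezone): agent_id=5 -> matches Olivia
  - ticket 5 (Missing icon): agent_id=NULL, no match -> dropped
  - ticket 6 (Timeout error): agent_id=NULL, no match -> dropped
  - ticket 7 (Login fails): agent_id=5 -> matches Olivia
  - ticket 8 (Bad redirect): agent_id=3 -> matches Dave
So 2 of 8 rows are dropped.

SQL:
SELECT a.title, b.name AS agent
FROM tickets a
INNER JOIN agents b ON a.agent_id = b.id

Result:
title          | agent 
---------------+-------
Off by one     | Dave  
Crash on save  | Olivia
Stale cache    | Olivia
Wrong timezone | Olivia
Login fails    | Olivia
Bad redirect   | Dave  


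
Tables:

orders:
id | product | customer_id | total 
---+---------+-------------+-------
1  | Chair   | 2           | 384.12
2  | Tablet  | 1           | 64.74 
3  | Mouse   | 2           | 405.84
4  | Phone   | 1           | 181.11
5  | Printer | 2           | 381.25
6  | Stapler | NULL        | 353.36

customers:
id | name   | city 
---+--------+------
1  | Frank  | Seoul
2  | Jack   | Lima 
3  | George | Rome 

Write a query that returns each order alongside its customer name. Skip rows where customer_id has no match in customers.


INNER JOIN keeps only orders rows whose customer_id matches an id in customers. Walk through each order:
  - order 1 (Chair): customer_id=2 -> matches Jack
  - order 2 (Tablet): customer_id=1 -> matches Frank
  - order 3 (Mouse): customer_id=2 -> matches Jack
  - order 4 (Phone): customer_id=1 -> matches Frank
  - order 5 (Printer): customer_id=2 -> matches Jack
  - order 6 (Stapler): customer_id=NULL, no match -> dropped
So 1 of 6 rows is dropped.

SQL:
SELECT a.product, b.name AS customer
FROM orders a
INNER JOIN customers b ON a.customer_id = b.id

Result:
product | customer
--------+---------
Chair   | Jack    
Tablet  | Frank   
Mouse   | Jack    
Phone   | Frank   
Printer | Jack    


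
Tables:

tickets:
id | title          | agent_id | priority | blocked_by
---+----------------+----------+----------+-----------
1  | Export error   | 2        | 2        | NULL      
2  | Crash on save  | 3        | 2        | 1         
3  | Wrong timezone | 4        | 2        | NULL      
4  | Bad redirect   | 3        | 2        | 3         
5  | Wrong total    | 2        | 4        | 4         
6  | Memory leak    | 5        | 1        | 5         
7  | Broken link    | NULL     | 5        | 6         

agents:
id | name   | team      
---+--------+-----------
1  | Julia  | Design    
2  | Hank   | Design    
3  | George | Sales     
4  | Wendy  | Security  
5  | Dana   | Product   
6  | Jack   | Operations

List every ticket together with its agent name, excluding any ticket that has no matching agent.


INNER JOIN keeps only tickets rows whose agent_id matches an id in agents. Walk through each ticket:
  - ticket 1 (Export error): agent_id=2 -> matches Hank
  - ticket 2 (Crash on save): agent_id=3 -> matches George
  - ticket 3 (Wrong timezone): agent_id=4 -> matches Wendy
  - ticket 4 (Bad redirect): agent_id=3 -> matches George
  - ticket 5 (Wrong total): agent_id=2 -> matches Hank
  - ticket 6 (Memory leak): agent_id=5 -> matches Dana
  - ticket 7 (Broken link): agent_id=NULL, no match -> dropped
So 1 of 7 rows is dropped.

SQL:
SELECT a.title, b.name AS agent
FROM tickets a
INNER JOIN agents b ON a.agent_id = b.id

Result:
title          | agent 
---------------+-------
Export error   | Hank  
Crash on save  | George
Wrong timezone | Wendy 
Bad redirect   | George
Wrong total    | Hank  
Memory leak    | Dana  
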